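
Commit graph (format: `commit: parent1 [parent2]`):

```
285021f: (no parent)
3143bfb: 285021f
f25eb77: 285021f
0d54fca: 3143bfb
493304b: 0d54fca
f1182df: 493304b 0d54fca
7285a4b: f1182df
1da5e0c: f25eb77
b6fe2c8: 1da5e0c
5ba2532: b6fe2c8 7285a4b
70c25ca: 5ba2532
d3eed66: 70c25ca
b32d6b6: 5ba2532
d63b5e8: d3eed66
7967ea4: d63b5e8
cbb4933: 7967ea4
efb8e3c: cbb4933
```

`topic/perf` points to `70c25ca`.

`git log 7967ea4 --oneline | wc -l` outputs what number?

Walking parent pointers from 7967ea4: reachable set = {0d54fca, 1da5e0c, 285021f, 3143bfb, 493304b, 5ba2532, 70c25ca, 7285a4b, 7967ea4, b6fe2c8, d3eed66, d63b5e8, f1182df, f25eb77}.
That is 14 commits.

14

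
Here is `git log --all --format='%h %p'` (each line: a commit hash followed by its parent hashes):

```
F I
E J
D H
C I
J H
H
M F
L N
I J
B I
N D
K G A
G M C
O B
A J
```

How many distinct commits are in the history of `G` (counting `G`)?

Walking parent pointers from G: reachable set = {C, F, G, H, I, J, M}.
That is 7 commits.

7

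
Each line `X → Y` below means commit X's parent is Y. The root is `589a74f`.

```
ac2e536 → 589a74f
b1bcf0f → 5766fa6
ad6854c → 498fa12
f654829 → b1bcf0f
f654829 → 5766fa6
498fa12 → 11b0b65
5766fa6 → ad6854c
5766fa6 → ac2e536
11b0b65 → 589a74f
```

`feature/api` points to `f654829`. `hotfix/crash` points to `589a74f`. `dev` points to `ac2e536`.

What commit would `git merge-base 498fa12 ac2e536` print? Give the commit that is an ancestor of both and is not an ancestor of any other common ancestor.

Ancestors of 498fa12: {11b0b65, 498fa12, 589a74f}.
Ancestors of ac2e536: {589a74f, ac2e536}.
Common ancestors: {589a74f}.
The only common ancestor is 589a74f, so it is the merge base.

589a74f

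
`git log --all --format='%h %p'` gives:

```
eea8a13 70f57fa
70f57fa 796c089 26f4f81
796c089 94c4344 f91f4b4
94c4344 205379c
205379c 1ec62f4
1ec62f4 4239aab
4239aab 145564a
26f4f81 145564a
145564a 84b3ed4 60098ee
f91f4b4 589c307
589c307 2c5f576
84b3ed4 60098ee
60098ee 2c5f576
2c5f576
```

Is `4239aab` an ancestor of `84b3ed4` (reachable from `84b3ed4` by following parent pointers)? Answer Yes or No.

No

Ancestors of 84b3ed4: {2c5f576, 60098ee, 84b3ed4}.
4239aab is not in that set, so it is not an ancestor of 84b3ed4.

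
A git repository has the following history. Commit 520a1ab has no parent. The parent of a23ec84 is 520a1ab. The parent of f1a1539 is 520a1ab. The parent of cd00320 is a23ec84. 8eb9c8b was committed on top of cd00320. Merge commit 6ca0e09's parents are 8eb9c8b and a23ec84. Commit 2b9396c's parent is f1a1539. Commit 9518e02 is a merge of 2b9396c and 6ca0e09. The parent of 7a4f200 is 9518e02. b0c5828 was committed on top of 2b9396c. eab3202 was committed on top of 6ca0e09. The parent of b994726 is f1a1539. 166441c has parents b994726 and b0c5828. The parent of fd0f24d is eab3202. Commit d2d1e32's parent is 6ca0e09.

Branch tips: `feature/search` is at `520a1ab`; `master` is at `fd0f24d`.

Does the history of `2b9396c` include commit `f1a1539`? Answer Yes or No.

Ancestors of 2b9396c (commits reachable by following parents): {2b9396c, 520a1ab, f1a1539}.
f1a1539 is in that set, so it is an ancestor of 2b9396c.

Yes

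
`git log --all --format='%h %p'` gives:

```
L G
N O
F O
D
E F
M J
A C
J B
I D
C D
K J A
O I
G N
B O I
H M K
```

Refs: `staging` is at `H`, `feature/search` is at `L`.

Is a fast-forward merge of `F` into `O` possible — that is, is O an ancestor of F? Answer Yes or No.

Yes

A fast-forward from O to F is possible iff O is an ancestor of F.
Ancestors of F: {D, F, I, O}.
O is among them, so fast-forward is possible.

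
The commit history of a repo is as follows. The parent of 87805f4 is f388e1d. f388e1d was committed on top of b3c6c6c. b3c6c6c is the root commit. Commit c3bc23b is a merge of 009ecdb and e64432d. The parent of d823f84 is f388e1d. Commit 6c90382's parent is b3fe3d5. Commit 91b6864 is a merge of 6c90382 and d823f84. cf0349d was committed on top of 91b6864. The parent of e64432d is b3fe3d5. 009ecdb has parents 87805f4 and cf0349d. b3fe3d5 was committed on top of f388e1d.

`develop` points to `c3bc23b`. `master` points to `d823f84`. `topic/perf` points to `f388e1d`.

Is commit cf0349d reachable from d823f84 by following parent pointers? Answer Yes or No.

No

Ancestors of d823f84: {b3c6c6c, d823f84, f388e1d}.
cf0349d is not in that set, so it is not an ancestor of d823f84.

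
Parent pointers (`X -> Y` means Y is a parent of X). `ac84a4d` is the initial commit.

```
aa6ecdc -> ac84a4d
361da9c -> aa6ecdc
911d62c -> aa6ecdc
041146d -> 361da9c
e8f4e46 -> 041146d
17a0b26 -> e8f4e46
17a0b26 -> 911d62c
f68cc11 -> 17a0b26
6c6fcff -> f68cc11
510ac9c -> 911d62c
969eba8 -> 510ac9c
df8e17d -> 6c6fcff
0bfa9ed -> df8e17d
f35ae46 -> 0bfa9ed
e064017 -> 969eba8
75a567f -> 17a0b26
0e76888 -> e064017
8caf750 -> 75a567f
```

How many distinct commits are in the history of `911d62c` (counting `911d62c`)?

3

Walking parent pointers from 911d62c: reachable set = {911d62c, aa6ecdc, ac84a4d}.
That is 3 commits.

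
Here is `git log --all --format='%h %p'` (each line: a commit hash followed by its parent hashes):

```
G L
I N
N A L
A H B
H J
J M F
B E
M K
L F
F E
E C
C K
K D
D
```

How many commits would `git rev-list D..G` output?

Reachable from G: {C, D, E, F, G, K, L}.
Reachable from D: {D}.
In G's history but not D's: {C, E, F, G, K, L} — 6 commits.

6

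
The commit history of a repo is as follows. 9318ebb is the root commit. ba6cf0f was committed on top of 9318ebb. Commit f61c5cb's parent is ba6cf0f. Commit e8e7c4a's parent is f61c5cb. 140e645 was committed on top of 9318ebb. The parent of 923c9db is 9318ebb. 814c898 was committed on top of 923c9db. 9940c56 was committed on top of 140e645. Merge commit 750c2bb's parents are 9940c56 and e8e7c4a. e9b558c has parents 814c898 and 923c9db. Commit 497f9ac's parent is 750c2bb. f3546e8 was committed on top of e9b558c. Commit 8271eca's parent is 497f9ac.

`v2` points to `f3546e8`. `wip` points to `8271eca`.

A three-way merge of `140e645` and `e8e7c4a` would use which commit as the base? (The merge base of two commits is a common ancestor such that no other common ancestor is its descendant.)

Ancestors of 140e645: {140e645, 9318ebb}.
Ancestors of e8e7c4a: {9318ebb, ba6cf0f, e8e7c4a, f61c5cb}.
Common ancestors: {9318ebb}.
The only common ancestor is 9318ebb, so it is the merge base.

9318ebb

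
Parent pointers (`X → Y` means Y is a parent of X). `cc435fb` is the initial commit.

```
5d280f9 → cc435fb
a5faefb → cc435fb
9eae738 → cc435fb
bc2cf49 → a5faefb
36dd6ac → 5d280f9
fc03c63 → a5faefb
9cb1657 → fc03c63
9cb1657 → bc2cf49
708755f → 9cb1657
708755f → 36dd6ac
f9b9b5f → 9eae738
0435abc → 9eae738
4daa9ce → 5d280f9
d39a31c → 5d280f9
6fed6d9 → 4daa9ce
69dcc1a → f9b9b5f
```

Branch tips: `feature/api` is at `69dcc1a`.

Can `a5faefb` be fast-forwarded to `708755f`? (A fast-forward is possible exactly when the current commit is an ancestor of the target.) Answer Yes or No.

A fast-forward from a5faefb to 708755f is possible iff a5faefb is an ancestor of 708755f.
Ancestors of 708755f: {36dd6ac, 5d280f9, 708755f, 9cb1657, a5faefb, bc2cf49, cc435fb, fc03c63}.
a5faefb is among them, so fast-forward is possible.

Yes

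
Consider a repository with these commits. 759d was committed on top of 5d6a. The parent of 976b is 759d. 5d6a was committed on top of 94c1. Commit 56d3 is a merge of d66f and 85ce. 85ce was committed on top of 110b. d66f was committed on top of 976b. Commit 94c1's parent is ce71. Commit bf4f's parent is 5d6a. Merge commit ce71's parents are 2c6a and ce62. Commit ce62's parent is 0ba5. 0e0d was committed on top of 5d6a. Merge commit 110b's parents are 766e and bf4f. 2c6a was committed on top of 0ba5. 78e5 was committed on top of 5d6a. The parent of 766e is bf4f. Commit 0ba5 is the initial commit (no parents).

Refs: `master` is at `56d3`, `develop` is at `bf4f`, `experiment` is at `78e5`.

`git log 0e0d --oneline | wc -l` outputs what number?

7

Walking parent pointers from 0e0d: reachable set = {0ba5, 0e0d, 2c6a, 5d6a, 94c1, ce62, ce71}.
That is 7 commits.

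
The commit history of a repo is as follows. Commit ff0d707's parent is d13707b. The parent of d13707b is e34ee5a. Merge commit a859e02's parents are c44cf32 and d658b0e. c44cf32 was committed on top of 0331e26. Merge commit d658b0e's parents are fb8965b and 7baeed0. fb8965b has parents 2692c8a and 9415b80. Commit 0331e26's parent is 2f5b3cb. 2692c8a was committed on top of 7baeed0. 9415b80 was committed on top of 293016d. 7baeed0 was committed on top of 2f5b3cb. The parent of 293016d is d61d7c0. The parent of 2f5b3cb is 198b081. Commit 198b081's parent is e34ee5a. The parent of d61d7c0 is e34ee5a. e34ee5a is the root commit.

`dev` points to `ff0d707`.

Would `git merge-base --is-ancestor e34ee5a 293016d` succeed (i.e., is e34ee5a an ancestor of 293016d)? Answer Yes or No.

Yes

Ancestors of 293016d (commits reachable by following parents): {293016d, d61d7c0, e34ee5a}.
e34ee5a is in that set, so it is an ancestor of 293016d.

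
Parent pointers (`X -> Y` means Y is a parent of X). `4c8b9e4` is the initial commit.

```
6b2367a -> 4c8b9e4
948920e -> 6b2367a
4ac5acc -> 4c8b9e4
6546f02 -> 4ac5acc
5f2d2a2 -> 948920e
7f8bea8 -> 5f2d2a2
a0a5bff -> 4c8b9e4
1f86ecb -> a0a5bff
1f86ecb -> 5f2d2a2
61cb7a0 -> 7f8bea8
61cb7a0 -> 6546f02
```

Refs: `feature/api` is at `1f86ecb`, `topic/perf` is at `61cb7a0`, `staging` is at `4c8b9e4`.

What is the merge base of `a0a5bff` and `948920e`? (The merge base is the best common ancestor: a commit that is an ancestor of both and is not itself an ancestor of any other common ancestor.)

4c8b9e4

Ancestors of a0a5bff: {4c8b9e4, a0a5bff}.
Ancestors of 948920e: {4c8b9e4, 6b2367a, 948920e}.
Common ancestors: {4c8b9e4}.
The only common ancestor is 4c8b9e4, so it is the merge base.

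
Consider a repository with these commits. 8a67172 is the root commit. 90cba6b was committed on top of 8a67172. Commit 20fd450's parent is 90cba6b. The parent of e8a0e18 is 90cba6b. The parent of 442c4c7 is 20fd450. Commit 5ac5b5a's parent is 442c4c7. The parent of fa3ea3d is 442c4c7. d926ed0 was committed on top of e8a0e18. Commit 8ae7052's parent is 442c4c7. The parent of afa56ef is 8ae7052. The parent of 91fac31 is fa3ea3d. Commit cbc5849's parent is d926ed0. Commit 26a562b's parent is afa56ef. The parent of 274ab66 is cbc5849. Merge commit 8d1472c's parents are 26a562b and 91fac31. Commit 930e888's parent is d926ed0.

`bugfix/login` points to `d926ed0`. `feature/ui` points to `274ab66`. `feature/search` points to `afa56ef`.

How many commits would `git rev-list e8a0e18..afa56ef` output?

4

Reachable from afa56ef: {20fd450, 442c4c7, 8a67172, 8ae7052, 90cba6b, afa56ef}.
Reachable from e8a0e18: {8a67172, 90cba6b, e8a0e18}.
In afa56ef's history but not e8a0e18's: {20fd450, 442c4c7, 8ae7052, afa56ef} — 4 commits.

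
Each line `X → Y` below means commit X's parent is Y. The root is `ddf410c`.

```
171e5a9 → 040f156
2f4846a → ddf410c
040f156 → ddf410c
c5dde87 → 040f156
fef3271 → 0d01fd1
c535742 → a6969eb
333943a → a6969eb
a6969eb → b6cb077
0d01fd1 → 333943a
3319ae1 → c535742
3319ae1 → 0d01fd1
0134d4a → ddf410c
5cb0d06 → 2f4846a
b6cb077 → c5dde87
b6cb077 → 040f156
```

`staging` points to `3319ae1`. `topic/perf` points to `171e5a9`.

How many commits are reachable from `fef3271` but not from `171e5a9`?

Reachable from fef3271: {040f156, 0d01fd1, 333943a, a6969eb, b6cb077, c5dde87, ddf410c, fef3271}.
Reachable from 171e5a9: {040f156, 171e5a9, ddf410c}.
In fef3271's history but not 171e5a9's: {0d01fd1, 333943a, a6969eb, b6cb077, c5dde87, fef3271} — 6 commits.

6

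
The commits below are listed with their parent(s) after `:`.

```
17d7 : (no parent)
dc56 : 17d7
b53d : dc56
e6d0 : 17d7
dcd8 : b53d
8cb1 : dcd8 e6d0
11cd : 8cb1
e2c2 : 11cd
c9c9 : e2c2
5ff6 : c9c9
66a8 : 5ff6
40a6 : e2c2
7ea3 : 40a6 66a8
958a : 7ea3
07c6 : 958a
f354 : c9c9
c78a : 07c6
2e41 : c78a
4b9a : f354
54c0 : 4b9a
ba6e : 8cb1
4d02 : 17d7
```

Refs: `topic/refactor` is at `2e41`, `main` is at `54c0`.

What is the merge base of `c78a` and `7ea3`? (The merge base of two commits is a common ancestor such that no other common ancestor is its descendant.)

Ancestors of c78a: {07c6, 11cd, 17d7, 40a6, 5ff6, 66a8, 7ea3, 8cb1, 958a, b53d, c78a, c9c9, dc56, dcd8, e2c2, e6d0}.
Ancestors of 7ea3: {11cd, 17d7, 40a6, 5ff6, 66a8, 7ea3, 8cb1, b53d, c9c9, dc56, dcd8, e2c2, e6d0}.
Common ancestors: {11cd, 17d7, 40a6, 5ff6, 66a8, 7ea3, 8cb1, b53d, c9c9, dc56, dcd8, e2c2, e6d0}.
Among these, 7ea3 is not an ancestor of any other common ancestor — it is the merge base.

7ea3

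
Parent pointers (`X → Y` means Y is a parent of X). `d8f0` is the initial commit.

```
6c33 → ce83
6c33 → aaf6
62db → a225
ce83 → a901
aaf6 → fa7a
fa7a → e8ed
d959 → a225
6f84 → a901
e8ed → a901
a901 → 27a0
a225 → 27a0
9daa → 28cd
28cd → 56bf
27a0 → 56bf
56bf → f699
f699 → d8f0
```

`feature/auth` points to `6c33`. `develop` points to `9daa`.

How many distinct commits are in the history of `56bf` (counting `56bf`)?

Walking parent pointers from 56bf: reachable set = {56bf, d8f0, f699}.
That is 3 commits.

3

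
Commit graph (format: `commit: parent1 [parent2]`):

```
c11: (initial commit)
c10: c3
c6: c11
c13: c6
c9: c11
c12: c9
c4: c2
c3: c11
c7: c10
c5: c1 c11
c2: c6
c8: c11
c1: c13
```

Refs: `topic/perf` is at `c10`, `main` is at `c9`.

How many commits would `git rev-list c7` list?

4

Walking parent pointers from c7: reachable set = {c10, c11, c3, c7}.
That is 4 commits.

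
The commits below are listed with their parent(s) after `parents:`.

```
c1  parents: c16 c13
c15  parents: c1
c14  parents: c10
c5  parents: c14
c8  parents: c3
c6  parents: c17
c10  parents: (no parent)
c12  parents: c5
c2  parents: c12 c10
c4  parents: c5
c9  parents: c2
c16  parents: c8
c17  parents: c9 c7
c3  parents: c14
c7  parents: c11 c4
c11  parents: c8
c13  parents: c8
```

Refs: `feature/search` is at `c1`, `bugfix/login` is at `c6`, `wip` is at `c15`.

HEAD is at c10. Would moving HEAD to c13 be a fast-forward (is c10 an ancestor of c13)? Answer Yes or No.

A fast-forward from c10 to c13 is possible iff c10 is an ancestor of c13.
Ancestors of c13: {c10, c13, c14, c3, c8}.
c10 is among them, so fast-forward is possible.

Yes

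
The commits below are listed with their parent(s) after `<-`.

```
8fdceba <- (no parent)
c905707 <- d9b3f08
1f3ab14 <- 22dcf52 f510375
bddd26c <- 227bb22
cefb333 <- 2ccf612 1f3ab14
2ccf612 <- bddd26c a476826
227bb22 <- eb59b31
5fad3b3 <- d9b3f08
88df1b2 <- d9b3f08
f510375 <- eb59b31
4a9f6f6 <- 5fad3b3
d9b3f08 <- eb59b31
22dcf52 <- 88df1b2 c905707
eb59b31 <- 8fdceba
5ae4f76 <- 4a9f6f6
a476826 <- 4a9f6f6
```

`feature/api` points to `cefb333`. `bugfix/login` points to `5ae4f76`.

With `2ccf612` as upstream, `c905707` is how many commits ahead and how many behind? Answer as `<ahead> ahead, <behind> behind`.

1 ahead, 6 behind

Reachable from c905707: {8fdceba, c905707, d9b3f08, eb59b31}.
Reachable from 2ccf612: {227bb22, 2ccf612, 4a9f6f6, 5fad3b3, 8fdceba, a476826, bddd26c, d9b3f08, eb59b31}.
Only in c905707's history (ahead): {c905707} — 1.
Only in 2ccf612's history (behind): {227bb22, 2ccf612, 4a9f6f6, 5fad3b3, a476826, bddd26c} — 6.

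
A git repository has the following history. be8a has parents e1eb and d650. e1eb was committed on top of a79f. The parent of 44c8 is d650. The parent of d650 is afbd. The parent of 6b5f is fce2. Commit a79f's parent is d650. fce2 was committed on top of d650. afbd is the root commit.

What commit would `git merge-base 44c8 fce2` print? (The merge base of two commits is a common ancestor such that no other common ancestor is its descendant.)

d650

Ancestors of 44c8: {44c8, afbd, d650}.
Ancestors of fce2: {afbd, d650, fce2}.
Common ancestors: {afbd, d650}.
Among these, d650 is not an ancestor of any other common ancestor — it is the merge base.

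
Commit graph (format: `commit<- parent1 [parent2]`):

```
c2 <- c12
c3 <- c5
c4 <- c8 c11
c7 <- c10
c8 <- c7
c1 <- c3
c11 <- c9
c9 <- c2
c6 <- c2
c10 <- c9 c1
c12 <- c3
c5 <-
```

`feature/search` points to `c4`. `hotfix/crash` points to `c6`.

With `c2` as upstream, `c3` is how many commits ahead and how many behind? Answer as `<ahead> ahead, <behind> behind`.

0 ahead, 2 behind

Reachable from c3: {c3, c5}.
Reachable from c2: {c12, c2, c3, c5}.
Only in c3's history (ahead): {} — 0.
Only in c2's history (behind): {c12, c2} — 2.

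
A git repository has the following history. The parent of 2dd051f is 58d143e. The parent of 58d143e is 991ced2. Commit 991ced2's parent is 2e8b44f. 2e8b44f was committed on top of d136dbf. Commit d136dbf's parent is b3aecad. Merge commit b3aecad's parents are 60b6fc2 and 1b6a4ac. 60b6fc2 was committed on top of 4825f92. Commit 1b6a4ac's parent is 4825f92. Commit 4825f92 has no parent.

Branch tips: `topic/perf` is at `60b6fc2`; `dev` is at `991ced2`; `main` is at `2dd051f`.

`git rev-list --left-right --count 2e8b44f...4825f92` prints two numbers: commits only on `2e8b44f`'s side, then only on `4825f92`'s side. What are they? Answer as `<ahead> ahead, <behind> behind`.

Reachable from 2e8b44f: {1b6a4ac, 2e8b44f, 4825f92, 60b6fc2, b3aecad, d136dbf}.
Reachable from 4825f92: {4825f92}.
Only in 2e8b44f's history (ahead): {1b6a4ac, 2e8b44f, 60b6fc2, b3aecad, d136dbf} — 5.
Only in 4825f92's history (behind): {} — 0.

5 ahead, 0 behind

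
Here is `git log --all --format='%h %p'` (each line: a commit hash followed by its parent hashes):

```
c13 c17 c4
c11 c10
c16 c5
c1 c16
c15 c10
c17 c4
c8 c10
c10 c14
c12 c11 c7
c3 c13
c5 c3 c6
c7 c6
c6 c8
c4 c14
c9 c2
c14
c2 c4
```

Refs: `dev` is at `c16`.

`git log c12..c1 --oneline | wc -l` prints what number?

7

Reachable from c1: {c1, c10, c13, c14, c16, c17, c3, c4, c5, c6, c8}.
Reachable from c12: {c10, c11, c12, c14, c6, c7, c8}.
In c1's history but not c12's: {c1, c13, c16, c17, c3, c4, c5} — 7 commits.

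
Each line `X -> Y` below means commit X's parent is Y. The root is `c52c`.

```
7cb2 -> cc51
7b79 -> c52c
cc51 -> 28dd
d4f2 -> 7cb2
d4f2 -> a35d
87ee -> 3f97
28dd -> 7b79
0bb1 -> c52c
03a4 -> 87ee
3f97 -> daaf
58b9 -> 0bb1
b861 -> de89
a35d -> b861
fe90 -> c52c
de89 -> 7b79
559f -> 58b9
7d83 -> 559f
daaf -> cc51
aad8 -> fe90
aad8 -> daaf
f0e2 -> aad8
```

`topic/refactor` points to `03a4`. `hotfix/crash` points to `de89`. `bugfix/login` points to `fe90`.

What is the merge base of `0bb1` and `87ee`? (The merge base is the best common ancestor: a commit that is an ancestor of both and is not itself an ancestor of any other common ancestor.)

c52c

Ancestors of 0bb1: {0bb1, c52c}.
Ancestors of 87ee: {28dd, 3f97, 7b79, 87ee, c52c, cc51, daaf}.
Common ancestors: {c52c}.
The only common ancestor is c52c, so it is the merge base.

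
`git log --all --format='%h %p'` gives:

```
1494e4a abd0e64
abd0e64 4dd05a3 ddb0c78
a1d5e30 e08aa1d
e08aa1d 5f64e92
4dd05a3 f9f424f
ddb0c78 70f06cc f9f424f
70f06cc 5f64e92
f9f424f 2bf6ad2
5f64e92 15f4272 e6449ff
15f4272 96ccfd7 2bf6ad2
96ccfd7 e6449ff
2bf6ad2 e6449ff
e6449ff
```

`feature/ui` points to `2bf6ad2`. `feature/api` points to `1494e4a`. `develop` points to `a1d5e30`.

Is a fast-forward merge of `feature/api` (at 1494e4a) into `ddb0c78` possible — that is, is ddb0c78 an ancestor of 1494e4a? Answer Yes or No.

Yes

A fast-forward from ddb0c78 to 1494e4a is possible iff ddb0c78 is an ancestor of 1494e4a.
Ancestors of 1494e4a: {1494e4a, 15f4272, 2bf6ad2, 4dd05a3, 5f64e92, 70f06cc, 96ccfd7, abd0e64, ddb0c78, e6449ff, f9f424f}.
ddb0c78 is among them, so fast-forward is possible.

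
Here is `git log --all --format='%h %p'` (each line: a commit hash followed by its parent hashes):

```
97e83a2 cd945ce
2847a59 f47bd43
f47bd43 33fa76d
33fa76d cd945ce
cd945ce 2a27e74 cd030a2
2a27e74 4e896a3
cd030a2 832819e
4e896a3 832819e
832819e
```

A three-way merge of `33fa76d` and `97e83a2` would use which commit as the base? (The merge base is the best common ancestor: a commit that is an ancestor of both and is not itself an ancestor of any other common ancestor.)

cd945ce

Ancestors of 33fa76d: {2a27e74, 33fa76d, 4e896a3, 832819e, cd030a2, cd945ce}.
Ancestors of 97e83a2: {2a27e74, 4e896a3, 832819e, 97e83a2, cd030a2, cd945ce}.
Common ancestors: {2a27e74, 4e896a3, 832819e, cd030a2, cd945ce}.
Among these, cd945ce is not an ancestor of any other common ancestor — it is the merge base.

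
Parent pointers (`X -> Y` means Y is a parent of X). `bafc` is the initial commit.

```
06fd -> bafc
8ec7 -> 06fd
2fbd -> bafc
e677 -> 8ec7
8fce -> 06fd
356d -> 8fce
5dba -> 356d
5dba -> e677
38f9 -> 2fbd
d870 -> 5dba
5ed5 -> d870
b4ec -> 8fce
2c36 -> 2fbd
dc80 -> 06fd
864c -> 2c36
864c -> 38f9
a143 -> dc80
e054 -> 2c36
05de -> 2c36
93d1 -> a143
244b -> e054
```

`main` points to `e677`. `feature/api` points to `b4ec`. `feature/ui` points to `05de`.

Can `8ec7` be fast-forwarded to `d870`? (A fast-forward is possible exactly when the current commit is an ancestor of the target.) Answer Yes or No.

Yes

A fast-forward from 8ec7 to d870 is possible iff 8ec7 is an ancestor of d870.
Ancestors of d870: {06fd, 356d, 5dba, 8ec7, 8fce, bafc, d870, e677}.
8ec7 is among them, so fast-forward is possible.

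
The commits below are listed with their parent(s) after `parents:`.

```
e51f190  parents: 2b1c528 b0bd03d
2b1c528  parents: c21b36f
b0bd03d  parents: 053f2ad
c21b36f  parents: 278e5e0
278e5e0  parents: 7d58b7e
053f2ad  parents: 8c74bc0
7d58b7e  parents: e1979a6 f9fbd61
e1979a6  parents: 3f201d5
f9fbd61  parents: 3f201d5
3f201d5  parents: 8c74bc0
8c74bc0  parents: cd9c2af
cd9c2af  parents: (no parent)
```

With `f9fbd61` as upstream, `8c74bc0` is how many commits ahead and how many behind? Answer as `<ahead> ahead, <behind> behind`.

0 ahead, 2 behind

Reachable from 8c74bc0: {8c74bc0, cd9c2af}.
Reachable from f9fbd61: {3f201d5, 8c74bc0, cd9c2af, f9fbd61}.
Only in 8c74bc0's history (ahead): {} — 0.
Only in f9fbd61's history (behind): {3f201d5, f9fbd61} — 2.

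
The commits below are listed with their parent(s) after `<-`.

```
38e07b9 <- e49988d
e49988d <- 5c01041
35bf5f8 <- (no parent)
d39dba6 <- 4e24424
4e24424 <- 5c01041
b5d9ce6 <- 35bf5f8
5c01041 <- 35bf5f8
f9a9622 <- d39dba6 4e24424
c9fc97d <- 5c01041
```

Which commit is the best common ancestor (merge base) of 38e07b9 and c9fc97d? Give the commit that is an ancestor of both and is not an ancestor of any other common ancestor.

Ancestors of 38e07b9: {35bf5f8, 38e07b9, 5c01041, e49988d}.
Ancestors of c9fc97d: {35bf5f8, 5c01041, c9fc97d}.
Common ancestors: {35bf5f8, 5c01041}.
Among these, 5c01041 is not an ancestor of any other common ancestor — it is the merge base.

5c01041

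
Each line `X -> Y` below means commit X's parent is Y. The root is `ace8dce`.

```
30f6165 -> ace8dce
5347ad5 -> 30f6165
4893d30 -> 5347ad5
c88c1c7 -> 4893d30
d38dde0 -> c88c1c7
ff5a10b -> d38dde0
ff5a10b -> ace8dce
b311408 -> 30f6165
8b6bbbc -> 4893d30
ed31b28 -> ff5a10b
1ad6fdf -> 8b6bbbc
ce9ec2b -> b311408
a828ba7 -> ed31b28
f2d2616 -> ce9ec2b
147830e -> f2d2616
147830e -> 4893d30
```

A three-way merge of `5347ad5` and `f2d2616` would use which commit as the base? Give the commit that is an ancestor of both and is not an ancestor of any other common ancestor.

Ancestors of 5347ad5: {30f6165, 5347ad5, ace8dce}.
Ancestors of f2d2616: {30f6165, ace8dce, b311408, ce9ec2b, f2d2616}.
Common ancestors: {30f6165, ace8dce}.
Among these, 30f6165 is not an ancestor of any other common ancestor — it is the merge base.

30f6165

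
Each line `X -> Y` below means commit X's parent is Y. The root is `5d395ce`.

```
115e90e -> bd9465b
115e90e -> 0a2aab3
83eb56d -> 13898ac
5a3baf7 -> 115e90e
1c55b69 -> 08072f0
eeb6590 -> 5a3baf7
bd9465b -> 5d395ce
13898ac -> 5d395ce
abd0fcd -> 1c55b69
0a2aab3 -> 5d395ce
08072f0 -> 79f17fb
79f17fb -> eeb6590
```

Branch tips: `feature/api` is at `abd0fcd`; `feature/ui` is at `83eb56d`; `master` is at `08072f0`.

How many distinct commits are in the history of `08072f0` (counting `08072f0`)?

8

Walking parent pointers from 08072f0: reachable set = {08072f0, 0a2aab3, 115e90e, 5a3baf7, 5d395ce, 79f17fb, bd9465b, eeb6590}.
That is 8 commits.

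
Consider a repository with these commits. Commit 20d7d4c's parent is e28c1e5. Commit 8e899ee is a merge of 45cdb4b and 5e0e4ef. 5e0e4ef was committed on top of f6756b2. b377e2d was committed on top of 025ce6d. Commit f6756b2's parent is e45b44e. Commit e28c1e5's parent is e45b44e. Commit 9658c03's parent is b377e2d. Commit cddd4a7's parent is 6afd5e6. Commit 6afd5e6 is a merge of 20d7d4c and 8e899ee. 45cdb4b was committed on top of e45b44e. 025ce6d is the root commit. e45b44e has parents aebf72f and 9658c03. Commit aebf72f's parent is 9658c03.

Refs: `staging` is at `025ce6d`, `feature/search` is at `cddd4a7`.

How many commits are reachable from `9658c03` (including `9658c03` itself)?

3

Walking parent pointers from 9658c03: reachable set = {025ce6d, 9658c03, b377e2d}.
That is 3 commits.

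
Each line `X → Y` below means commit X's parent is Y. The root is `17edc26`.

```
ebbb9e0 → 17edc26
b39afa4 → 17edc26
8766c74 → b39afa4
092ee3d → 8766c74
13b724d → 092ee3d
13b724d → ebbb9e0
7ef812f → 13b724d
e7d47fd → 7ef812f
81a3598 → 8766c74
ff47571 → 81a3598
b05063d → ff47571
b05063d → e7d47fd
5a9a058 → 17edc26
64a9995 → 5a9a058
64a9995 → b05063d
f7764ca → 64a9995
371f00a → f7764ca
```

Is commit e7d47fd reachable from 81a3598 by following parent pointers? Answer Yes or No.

No

Ancestors of 81a3598: {17edc26, 81a3598, 8766c74, b39afa4}.
e7d47fd is not in that set, so it is not an ancestor of 81a3598.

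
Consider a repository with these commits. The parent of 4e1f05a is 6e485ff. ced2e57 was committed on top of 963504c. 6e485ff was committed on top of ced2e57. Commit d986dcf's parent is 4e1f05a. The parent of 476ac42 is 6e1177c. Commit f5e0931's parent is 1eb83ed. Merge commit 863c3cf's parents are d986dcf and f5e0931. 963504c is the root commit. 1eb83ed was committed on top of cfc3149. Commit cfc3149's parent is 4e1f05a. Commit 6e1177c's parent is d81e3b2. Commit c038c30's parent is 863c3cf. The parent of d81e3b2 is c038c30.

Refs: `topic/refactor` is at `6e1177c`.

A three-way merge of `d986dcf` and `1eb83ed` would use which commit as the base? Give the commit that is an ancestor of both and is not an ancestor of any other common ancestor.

4e1f05a

Ancestors of d986dcf: {4e1f05a, 6e485ff, 963504c, ced2e57, d986dcf}.
Ancestors of 1eb83ed: {1eb83ed, 4e1f05a, 6e485ff, 963504c, ced2e57, cfc3149}.
Common ancestors: {4e1f05a, 6e485ff, 963504c, ced2e57}.
Among these, 4e1f05a is not an ancestor of any other common ancestor — it is the merge base.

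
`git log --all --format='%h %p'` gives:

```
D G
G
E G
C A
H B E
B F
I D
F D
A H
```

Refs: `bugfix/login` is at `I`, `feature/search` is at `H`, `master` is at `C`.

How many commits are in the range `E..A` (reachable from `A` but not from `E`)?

Reachable from A: {A, B, D, E, F, G, H}.
Reachable from E: {E, G}.
In A's history but not E's: {A, B, D, F, H} — 5 commits.

5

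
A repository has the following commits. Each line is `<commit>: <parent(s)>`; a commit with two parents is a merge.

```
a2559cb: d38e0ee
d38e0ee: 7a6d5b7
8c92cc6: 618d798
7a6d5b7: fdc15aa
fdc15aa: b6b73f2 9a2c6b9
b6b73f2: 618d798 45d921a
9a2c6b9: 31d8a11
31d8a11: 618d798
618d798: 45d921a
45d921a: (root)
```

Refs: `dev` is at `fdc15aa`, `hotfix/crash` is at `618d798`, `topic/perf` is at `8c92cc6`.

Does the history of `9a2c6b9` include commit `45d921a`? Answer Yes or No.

Ancestors of 9a2c6b9 (commits reachable by following parents): {31d8a11, 45d921a, 618d798, 9a2c6b9}.
45d921a is in that set, so it is an ancestor of 9a2c6b9.

Yes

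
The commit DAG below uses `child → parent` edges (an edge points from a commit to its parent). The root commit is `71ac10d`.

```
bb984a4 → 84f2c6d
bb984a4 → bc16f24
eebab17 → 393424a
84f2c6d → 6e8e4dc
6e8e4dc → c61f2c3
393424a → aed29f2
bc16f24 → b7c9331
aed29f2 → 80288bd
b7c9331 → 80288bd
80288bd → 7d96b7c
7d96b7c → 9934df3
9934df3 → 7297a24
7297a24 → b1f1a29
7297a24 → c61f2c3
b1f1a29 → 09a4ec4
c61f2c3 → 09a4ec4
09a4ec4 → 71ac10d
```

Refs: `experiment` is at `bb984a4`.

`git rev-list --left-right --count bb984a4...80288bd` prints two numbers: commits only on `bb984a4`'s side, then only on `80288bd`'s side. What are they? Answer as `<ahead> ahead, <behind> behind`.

5 ahead, 0 behind

Reachable from bb984a4: {09a4ec4, 6e8e4dc, 71ac10d, 7297a24, 7d96b7c, 80288bd, 84f2c6d, 9934df3, b1f1a29, b7c9331, bb984a4, bc16f24, c61f2c3}.
Reachable from 80288bd: {09a4ec4, 71ac10d, 7297a24, 7d96b7c, 80288bd, 9934df3, b1f1a29, c61f2c3}.
Only in bb984a4's history (ahead): {6e8e4dc, 84f2c6d, b7c9331, bb984a4, bc16f24} — 5.
Only in 80288bd's history (behind): {} — 0.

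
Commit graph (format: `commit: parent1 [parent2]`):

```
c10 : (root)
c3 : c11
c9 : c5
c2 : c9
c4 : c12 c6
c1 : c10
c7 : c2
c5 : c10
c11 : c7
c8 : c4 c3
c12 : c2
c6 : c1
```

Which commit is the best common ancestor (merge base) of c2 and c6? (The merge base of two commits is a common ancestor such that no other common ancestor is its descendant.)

c10

Ancestors of c2: {c10, c2, c5, c9}.
Ancestors of c6: {c1, c10, c6}.
Common ancestors: {c10}.
The only common ancestor is c10, so it is the merge base.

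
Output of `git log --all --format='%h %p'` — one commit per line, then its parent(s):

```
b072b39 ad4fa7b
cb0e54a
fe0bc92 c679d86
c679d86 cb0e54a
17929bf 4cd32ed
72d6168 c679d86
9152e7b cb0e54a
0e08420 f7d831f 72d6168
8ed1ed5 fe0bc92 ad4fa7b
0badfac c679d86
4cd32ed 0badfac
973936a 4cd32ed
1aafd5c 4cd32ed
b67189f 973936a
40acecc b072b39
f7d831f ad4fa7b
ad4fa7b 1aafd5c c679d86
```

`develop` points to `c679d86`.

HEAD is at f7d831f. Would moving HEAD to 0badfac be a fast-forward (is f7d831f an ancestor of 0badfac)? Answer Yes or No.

A fast-forward from f7d831f to 0badfac is possible iff f7d831f is an ancestor of 0badfac.
Ancestors of 0badfac: {0badfac, c679d86, cb0e54a}.
f7d831f is not among them, so fast-forward is not possible.

No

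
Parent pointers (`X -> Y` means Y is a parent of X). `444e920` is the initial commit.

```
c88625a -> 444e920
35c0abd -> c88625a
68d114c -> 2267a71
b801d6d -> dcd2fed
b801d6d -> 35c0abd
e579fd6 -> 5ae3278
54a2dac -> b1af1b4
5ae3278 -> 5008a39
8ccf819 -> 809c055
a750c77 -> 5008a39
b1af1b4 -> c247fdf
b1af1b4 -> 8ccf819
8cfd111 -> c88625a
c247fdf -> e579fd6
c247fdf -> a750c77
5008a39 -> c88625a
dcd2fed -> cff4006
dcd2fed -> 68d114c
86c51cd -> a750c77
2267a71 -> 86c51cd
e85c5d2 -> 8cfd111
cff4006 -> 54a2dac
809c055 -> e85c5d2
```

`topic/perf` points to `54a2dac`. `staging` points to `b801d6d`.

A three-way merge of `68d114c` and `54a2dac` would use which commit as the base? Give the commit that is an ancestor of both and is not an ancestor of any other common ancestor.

Ancestors of 68d114c: {2267a71, 444e920, 5008a39, 68d114c, 86c51cd, a750c77, c88625a}.
Ancestors of 54a2dac: {444e920, 5008a39, 54a2dac, 5ae3278, 809c055, 8ccf819, 8cfd111, a750c77, b1af1b4, c247fdf, c88625a, e579fd6, e85c5d2}.
Common ancestors: {444e920, 5008a39, a750c77, c88625a}.
Among these, a750c77 is not an ancestor of any other common ancestor — it is the merge base.

a750c77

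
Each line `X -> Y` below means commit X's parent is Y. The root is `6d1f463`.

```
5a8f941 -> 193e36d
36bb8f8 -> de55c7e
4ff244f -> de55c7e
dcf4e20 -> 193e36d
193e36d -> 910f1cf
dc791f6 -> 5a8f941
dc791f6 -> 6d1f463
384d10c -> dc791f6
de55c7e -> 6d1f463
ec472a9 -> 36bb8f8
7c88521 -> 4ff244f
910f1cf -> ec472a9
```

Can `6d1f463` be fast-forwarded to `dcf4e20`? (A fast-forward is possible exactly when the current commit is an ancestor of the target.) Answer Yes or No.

A fast-forward from 6d1f463 to dcf4e20 is possible iff 6d1f463 is an ancestor of dcf4e20.
Ancestors of dcf4e20: {193e36d, 36bb8f8, 6d1f463, 910f1cf, dcf4e20, de55c7e, ec472a9}.
6d1f463 is among them, so fast-forward is possible.

Yes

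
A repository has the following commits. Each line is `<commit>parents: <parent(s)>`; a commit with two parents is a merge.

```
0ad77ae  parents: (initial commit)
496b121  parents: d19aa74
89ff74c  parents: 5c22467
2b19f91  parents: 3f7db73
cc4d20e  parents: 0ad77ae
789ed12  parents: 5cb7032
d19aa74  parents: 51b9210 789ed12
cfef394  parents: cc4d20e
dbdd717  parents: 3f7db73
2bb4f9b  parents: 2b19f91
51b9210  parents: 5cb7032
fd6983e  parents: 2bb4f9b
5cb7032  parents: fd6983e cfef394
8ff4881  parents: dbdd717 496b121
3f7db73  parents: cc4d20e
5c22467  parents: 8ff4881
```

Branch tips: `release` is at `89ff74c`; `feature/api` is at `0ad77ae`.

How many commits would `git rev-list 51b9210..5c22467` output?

Reachable from 5c22467: {0ad77ae, 2b19f91, 2bb4f9b, 3f7db73, 496b121, 51b9210, 5c22467, 5cb7032, 789ed12, 8ff4881, cc4d20e, cfef394, d19aa74, dbdd717, fd6983e}.
Reachable from 51b9210: {0ad77ae, 2b19f91, 2bb4f9b, 3f7db73, 51b9210, 5cb7032, cc4d20e, cfef394, fd6983e}.
In 5c22467's history but not 51b9210's: {496b121, 5c22467, 789ed12, 8ff4881, d19aa74, dbdd717} — 6 commits.

6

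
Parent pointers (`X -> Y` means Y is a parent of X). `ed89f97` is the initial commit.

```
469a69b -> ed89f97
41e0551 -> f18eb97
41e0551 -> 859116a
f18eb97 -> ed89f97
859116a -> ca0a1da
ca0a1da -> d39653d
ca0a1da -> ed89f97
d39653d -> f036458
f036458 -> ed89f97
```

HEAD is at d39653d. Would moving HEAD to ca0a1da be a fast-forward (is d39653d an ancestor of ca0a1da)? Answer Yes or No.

Yes

A fast-forward from d39653d to ca0a1da is possible iff d39653d is an ancestor of ca0a1da.
Ancestors of ca0a1da: {ca0a1da, d39653d, ed89f97, f036458}.
d39653d is among them, so fast-forward is possible.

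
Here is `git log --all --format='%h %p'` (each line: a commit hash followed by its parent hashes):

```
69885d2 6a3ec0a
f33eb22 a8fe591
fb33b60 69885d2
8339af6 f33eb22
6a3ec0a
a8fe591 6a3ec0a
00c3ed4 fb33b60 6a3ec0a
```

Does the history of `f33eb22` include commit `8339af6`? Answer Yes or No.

Ancestors of f33eb22: {6a3ec0a, a8fe591, f33eb22}.
8339af6 is not in that set, so it is not an ancestor of f33eb22.

No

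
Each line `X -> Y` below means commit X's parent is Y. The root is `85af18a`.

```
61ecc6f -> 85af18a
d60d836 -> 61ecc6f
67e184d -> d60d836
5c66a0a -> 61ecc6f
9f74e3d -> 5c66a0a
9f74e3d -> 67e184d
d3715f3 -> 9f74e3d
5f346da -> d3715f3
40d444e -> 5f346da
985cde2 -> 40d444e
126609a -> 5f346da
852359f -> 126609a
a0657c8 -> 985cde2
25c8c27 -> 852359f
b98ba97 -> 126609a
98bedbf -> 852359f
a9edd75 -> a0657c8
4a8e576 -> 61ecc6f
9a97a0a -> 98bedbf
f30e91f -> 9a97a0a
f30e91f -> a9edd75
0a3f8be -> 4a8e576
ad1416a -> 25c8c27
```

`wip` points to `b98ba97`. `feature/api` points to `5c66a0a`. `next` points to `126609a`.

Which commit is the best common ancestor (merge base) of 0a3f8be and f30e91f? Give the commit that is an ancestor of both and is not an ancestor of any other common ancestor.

Ancestors of 0a3f8be: {0a3f8be, 4a8e576, 61ecc6f, 85af18a}.
Ancestors of f30e91f: {126609a, 40d444e, 5c66a0a, 5f346da, 61ecc6f, 67e184d, 852359f, 85af18a, 985cde2, 98bedbf, 9a97a0a, 9f74e3d, a0657c8, a9edd75, d3715f3, d60d836, f30e91f}.
Common ancestors: {61ecc6f, 85af18a}.
Among these, 61ecc6f is not an ancestor of any other common ancestor — it is the merge base.

61ecc6f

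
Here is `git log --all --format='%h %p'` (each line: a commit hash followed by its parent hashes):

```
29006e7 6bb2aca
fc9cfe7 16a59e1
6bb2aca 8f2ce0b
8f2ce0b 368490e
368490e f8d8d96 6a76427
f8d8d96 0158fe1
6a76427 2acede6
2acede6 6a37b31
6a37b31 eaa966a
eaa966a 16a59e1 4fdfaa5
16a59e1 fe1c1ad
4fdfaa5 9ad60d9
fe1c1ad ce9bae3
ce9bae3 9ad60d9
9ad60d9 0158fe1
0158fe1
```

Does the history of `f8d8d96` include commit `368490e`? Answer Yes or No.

Ancestors of f8d8d96: {0158fe1, f8d8d96}.
368490e is not in that set, so it is not an ancestor of f8d8d96.

No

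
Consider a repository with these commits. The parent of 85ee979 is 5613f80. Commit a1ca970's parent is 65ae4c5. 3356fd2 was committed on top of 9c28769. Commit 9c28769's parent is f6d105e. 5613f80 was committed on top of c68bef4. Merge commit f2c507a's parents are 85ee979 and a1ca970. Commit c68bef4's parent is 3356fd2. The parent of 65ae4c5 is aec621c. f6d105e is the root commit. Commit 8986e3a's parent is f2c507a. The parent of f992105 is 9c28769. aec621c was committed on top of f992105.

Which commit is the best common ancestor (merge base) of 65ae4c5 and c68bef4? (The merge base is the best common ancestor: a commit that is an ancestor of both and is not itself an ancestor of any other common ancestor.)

Ancestors of 65ae4c5: {65ae4c5, 9c28769, aec621c, f6d105e, f992105}.
Ancestors of c68bef4: {3356fd2, 9c28769, c68bef4, f6d105e}.
Common ancestors: {9c28769, f6d105e}.
Among these, 9c28769 is not an ancestor of any other common ancestor — it is the merge base.

9c28769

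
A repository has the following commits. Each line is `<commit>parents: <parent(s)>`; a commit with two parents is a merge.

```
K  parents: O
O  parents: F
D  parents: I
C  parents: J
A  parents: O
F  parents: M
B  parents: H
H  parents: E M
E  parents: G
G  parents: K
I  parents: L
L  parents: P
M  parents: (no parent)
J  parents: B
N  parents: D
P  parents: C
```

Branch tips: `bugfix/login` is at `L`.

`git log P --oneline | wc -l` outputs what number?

Walking parent pointers from P: reachable set = {B, C, E, F, G, H, J, K, M, O, P}.
That is 11 commits.

11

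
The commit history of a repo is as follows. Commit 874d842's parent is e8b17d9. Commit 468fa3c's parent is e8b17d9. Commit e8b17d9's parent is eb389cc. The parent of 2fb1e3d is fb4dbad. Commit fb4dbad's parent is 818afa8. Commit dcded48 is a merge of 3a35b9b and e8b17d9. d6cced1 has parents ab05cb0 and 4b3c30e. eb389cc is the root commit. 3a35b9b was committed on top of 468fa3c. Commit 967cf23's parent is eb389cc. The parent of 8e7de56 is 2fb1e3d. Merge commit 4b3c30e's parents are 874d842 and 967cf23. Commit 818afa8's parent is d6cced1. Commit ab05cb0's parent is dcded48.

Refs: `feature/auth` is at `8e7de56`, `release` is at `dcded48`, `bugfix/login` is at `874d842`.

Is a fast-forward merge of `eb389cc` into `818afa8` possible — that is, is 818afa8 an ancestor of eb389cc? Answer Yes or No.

A fast-forward from 818afa8 to eb389cc is possible iff 818afa8 is an ancestor of eb389cc.
Ancestors of eb389cc: {eb389cc}.
818afa8 is not among them, so fast-forward is not possible.

No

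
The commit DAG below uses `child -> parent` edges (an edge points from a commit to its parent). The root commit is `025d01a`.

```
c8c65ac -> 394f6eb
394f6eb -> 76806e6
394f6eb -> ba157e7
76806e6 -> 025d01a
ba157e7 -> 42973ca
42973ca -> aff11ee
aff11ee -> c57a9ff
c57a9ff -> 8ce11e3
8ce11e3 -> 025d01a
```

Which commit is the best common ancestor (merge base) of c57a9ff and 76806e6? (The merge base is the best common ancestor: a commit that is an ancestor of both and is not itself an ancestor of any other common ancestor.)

Ancestors of c57a9ff: {025d01a, 8ce11e3, c57a9ff}.
Ancestors of 76806e6: {025d01a, 76806e6}.
Common ancestors: {025d01a}.
The only common ancestor is 025d01a, so it is the merge base.

025d01a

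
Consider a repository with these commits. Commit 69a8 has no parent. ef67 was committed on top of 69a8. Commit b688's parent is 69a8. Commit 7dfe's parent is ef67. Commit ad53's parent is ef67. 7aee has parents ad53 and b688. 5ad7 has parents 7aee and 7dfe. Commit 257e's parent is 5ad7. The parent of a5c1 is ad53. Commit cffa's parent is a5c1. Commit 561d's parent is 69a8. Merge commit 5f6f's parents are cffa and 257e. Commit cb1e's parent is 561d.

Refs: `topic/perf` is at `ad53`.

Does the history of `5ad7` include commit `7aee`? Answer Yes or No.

Ancestors of 5ad7 (commits reachable by following parents): {5ad7, 69a8, 7aee, 7dfe, ad53, b688, ef67}.
7aee is in that set, so it is an ancestor of 5ad7.

Yes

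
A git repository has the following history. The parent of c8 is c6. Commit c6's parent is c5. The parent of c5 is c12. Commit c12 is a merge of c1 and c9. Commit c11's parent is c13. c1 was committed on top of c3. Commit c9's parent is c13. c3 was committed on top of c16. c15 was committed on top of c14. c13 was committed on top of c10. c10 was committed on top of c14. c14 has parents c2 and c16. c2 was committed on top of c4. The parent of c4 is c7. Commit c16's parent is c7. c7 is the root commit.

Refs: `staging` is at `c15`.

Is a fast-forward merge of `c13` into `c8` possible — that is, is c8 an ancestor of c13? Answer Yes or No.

No

A fast-forward from c8 to c13 is possible iff c8 is an ancestor of c13.
Ancestors of c13: {c10, c13, c14, c16, c2, c4, c7}.
c8 is not among them, so fast-forward is not possible.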